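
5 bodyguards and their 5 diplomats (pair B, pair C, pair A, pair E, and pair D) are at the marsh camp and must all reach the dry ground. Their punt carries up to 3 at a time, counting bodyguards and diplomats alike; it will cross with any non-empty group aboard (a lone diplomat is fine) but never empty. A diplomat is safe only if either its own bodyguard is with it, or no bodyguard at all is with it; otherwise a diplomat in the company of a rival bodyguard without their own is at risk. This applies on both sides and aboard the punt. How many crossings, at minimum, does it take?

11

Counting alone: each trip to the dry ground takes at most 3 across and each return brings at least 1 back, so after t trips out (and t−1 returns) at most 3t − (t−1) of the 10 are across; that first reaches 10 at t = 5, so at least 9 crossings are needed.
The safety rule pushes this higher. Following every safe sequence of crossings, the most of the 10 that can be at the dry ground as the punt arrives there on crossing 9 is 9 — never all 10.
So no plan with fewer than 11 crossings exists, and this one achieves 11:
1. bodyguard B and diplomat B cross → the dry ground.
2. bodyguard B crosses ← the marsh camp.
3. diplomat A, diplomat C, and diplomat E cross → the dry ground.
4. diplomat B crosses ← the marsh camp.
5. bodyguard A, bodyguard C, and bodyguard E cross → the dry ground.
6. bodyguard C and diplomat C cross ← the marsh camp.
7. bodyguard B, bodyguard C, and bodyguard D cross → the dry ground.
8. diplomat A crosses ← the marsh camp.
9. diplomat B and diplomat C cross → the dry ground.
10. diplomat B crosses ← the marsh camp.
11. diplomat A, diplomat B, and diplomat D cross → the dry ground.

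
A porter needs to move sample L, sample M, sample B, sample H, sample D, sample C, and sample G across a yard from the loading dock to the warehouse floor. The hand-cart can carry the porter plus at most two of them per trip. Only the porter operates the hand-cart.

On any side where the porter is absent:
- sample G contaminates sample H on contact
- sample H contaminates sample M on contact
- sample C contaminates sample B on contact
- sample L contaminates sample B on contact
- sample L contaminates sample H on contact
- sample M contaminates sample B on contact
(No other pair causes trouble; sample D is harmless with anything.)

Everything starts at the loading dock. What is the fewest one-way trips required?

Counting alone: the porter can take at most 2 across per trip to the warehouse floor, so moving all 7 needs at least 4 loaded trips out, with a return between consecutive ones — at least 7 crossings.
The safety rule pushes this higher. Following every safe sequence of crossings, the most of the 7 that can be at the warehouse floor as the hand-cart arrives there on crossing 7 is 6 — never all 7.
So no plan with fewer than 9 crossings exists, and this one achieves 9:
1. Porter goes to the warehouse floor with sample B and sample H.
2. Porter goes back to the loading dock alone.
3. Porter goes to the warehouse floor with sample D.
4. Porter goes back to the loading dock alone.
5. Porter goes to the warehouse floor with sample L and sample M.
6. Porter goes back to the loading dock with sample B and sample H.
7. Porter goes to the warehouse floor with sample C and sample G.
8. Porter goes back to the loading dock alone.
9. Porter goes to the warehouse floor with sample B and sample H.

9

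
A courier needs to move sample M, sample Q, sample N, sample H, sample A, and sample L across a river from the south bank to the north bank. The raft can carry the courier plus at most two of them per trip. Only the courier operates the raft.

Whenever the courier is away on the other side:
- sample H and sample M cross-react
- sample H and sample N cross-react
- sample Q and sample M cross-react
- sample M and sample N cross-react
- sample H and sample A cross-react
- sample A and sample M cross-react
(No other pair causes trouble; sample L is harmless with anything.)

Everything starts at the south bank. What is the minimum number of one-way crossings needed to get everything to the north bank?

9

Counting alone: the courier can take at most 2 across per trip to the north bank, so moving all 6 needs at least 3 loaded trips out, with a return between consecutive ones — at least 5 crossings.
The safety rule pushes this higher. Following every safe sequence of crossings, the most of the 6 that can be at the north bank as the raft arrives there on crossings 5, 7 is 4, 5 respectively — never all 6.
So no plan with fewer than 9 crossings exists, and this one achieves 9:
1. Courier goes to the north bank with sample H and sample M.
2. Courier goes back to the south bank with sample M.
3. Courier goes to the north bank with sample M and sample Q.
4. Courier goes back to the south bank with sample M.
5. Courier goes to the north bank with sample L and sample M.
6. Courier goes back to the south bank with sample M.
7. Courier goes to the north bank with sample A and sample N.
8. Courier goes back to the south bank with sample H.
9. Courier goes to the north bank with sample H and sample M.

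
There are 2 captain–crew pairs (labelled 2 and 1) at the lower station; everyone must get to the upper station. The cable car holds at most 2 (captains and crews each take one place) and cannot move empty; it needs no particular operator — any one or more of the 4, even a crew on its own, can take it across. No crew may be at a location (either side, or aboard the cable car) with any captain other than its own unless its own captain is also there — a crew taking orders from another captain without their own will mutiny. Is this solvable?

1. captain 2 and crew 2 cross → the upper station.
2. captain 2 crosses ← the lower station.
3. captain 1 and captain 2 cross → the upper station.
4. captain 1 crosses ← the lower station.
5. captain 1 and crew 1 cross → the upper station.

Yes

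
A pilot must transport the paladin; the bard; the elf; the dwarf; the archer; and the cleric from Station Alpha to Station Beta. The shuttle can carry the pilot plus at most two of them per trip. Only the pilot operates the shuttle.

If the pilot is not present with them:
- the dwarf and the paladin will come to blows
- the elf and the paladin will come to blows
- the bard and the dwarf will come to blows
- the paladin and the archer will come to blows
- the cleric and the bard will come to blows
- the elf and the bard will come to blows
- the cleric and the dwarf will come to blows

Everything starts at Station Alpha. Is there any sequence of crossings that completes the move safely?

Whatever the first load, the items left behind include a forbidden pair without the pilot. No opening move is safe, so no plan exists.

No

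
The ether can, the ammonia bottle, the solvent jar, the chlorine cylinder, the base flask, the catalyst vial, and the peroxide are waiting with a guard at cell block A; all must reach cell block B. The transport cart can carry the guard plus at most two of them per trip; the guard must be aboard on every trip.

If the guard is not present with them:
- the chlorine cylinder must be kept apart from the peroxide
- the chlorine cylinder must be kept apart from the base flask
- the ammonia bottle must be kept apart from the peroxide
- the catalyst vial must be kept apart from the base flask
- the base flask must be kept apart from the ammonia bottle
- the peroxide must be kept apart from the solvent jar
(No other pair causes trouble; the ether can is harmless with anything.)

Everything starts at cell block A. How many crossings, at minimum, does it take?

Counting alone: the guard can take at most 2 across per trip to cell block B, so moving all 7 needs at least 4 loaded trips out, with a return between consecutive ones — at least 7 crossings.
The safety rule pushes this higher. Following every safe sequence of crossings, the most of the 7 that can be at cell block B as the transport cart arrives there on crossing 7 is 6 — never all 7.
So no plan with fewer than 9 crossings exists, and this one achieves 9:
1. Guard goes to cell block B with the base flask and the peroxide.  [cell block A: the ammonia bottle, the catalyst vial, the chlorine cylinder, the ether can, the solvent jar | cell block B: the base flask, the peroxide]
2. Guard goes back to cell block A alone.  [cell block A: the ammonia bottle, the catalyst vial, the chlorine cylinder, the ether can, the solvent jar | cell block B: the base flask, the peroxide]
3. Guard goes to cell block B with the ether can.  [cell block A: the ammonia bottle, the catalyst vial, the chlorine cylinder, the solvent jar | cell block B: the base flask, the ether can, the peroxide]
4. Guard goes back to cell block A alone.  [cell block A: the ammonia bottle, the catalyst vial, the chlorine cylinder, the solvent jar | cell block B: the base flask, the ether can, the peroxide]
5. Guard goes to cell block B with the ammonia bottle and the solvent jar.  [cell block A: the catalyst vial, the chlorine cylinder | cell block B: the ammonia bottle, the base flask, the ether can, the peroxide, the solvent jar]
6. Guard goes back to cell block A with the base flask and the peroxide.  [cell block A: the base flask, the catalyst vial, the chlorine cylinder, the peroxide | cell block B: the ammonia bottle, the ether can, the solvent jar]
7. Guard goes to cell block B with the catalyst vial and the chlorine cylinder.  [cell block A: the base flask, the peroxide | cell block B: the ammonia bottle, the catalyst vial, the chlorine cylinder, the ether can, the solvent jar]
8. Guard goes back to cell block A alone.  [cell block A: the base flask, the peroxide | cell block B: the ammonia bottle, the catalyst vial, the chlorine cylinder, the ether can, the solvent jar]
9. Guard goes to cell block B with the base flask and the peroxide.  [cell block A: — | cell block B: the ammonia bottle, the base flask, the catalyst vial, the chlorine cylinder, the ether can, the peroxide, the solvent jar]

9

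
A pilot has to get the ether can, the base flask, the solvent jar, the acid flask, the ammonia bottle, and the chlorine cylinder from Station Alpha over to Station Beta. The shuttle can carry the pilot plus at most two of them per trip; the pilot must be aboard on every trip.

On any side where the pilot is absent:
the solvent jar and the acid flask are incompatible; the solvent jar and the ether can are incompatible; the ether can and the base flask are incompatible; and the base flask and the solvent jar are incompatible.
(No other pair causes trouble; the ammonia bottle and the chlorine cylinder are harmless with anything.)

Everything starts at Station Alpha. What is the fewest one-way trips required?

9

Counting alone: the pilot can take at most 2 across per trip to Station Beta, so moving all 6 needs at least 3 loaded trips out, with a return between consecutive ones — at least 5 crossings.
The safety rule pushes this higher. Following every safe sequence of crossings, the most of the 6 that can be at Station Beta as the shuttle arrives there on crossings 5, 7 is 4, 5 respectively — never all 6.
So no plan with fewer than 9 crossings exists, and this one achieves 9:
1. Pilot goes to Station Beta with the ether can and the solvent jar.  [Station Alpha: the acid flask, the ammonia bottle, the base flask, the chlorine cylinder | Station Beta: the ether can, the solvent jar]
2. Pilot goes back to Station Alpha with the ether can.  [Station Alpha: the acid flask, the ammonia bottle, the base flask, the chlorine cylinder, the ether can | Station Beta: the solvent jar]
3. Pilot goes to Station Beta with the acid flask and the ether can.  [Station Alpha: the ammonia bottle, the base flask, the chlorine cylinder | Station Beta: the acid flask, the ether can, the solvent jar]
4. Pilot goes back to Station Alpha with the solvent jar.  [Station Alpha: the ammonia bottle, the base flask, the chlorine cylinder, the solvent jar | Station Beta: the acid flask, the ether can]
5. Pilot goes to Station Beta with the ammonia bottle and the base flask.  [Station Alpha: the chlorine cylinder, the solvent jar | Station Beta: the acid flask, the ammonia bottle, the base flask, the ether can]
6. Pilot goes back to Station Alpha with the ether can.  [Station Alpha: the chlorine cylinder, the ether can, the solvent jar | Station Beta: the acid flask, the ammonia bottle, the base flask]
7. Pilot goes to Station Beta with the chlorine cylinder and the ether can.  [Station Alpha: the solvent jar | Station Beta: the acid flask, the ammonia bottle, the base flask, the chlorine cylinder, the ether can]
8. Pilot goes back to Station Alpha with the ether can.  [Station Alpha: the ether can, the solvent jar | Station Beta: the acid flask, the ammonia bottle, the base flask, the chlorine cylinder]
9. Pilot goes to Station Beta with the ether can and the solvent jar.  [Station Alpha: — | Station Beta: the acid flask, the ammonia bottle, the base flask, the chlorine cylinder, the ether can, the solvent jar]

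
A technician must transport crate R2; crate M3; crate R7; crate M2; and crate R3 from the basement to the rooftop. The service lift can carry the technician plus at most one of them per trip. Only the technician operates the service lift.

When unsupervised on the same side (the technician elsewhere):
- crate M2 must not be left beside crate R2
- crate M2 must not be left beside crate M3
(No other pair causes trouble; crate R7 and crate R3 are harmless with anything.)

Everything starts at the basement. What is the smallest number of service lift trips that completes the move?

11

Counting alone: the technician can take at most 1 across per trip to the rooftop, so moving all 5 needs at least 5 loaded trips out, with a return between consecutive ones — at least 9 crossings.
The safety rule pushes this higher. Following every safe sequence of crossings, the most of the 5 that can be at the rooftop as the service lift arrives there on crossing 9 is 4 — never all 5.
So no plan with fewer than 11 crossings exists, and this one achieves 11:
1. Technician goes to the rooftop with crate M2.  [the basement: crate M3, crate R2, crate R3, crate R7 | the rooftop: crate M2]
2. Technician goes back to the basement alone.  [the basement: crate M3, crate R2, crate R3, crate R7 | the rooftop: crate M2]
3. Technician goes to the rooftop with crate R2.  [the basement: crate M3, crate R3, crate R7 | the rooftop: crate M2, crate R2]
4. Technician goes back to the basement with crate M2.  [the basement: crate M2, crate M3, crate R3, crate R7 | the rooftop: crate R2]
5. Technician goes to the rooftop with crate M3.  [the basement: crate M2, crate R3, crate R7 | the rooftop: crate M3, crate R2]
6. Technician goes back to the basement alone.  [the basement: crate M2, crate R3, crate R7 | the rooftop: crate M3, crate R2]
7. Technician goes to the rooftop with crate R7.  [the basement: crate M2, crate R3 | the rooftop: crate M3, crate R2, crate R7]
8. Technician goes back to the basement alone.  [the basement: crate M2, crate R3 | the rooftop: crate M3, crate R2, crate R7]
9. Technician goes to the rooftop with crate R3.  [the basement: crate M2 | the rooftop: crate M3, crate R2, crate R3, crate R7]
10. Technician goes back to the basement alone.  [the basement: crate M2 | the rooftop: crate M3, crate R2, crate R3, crate R7]
11. Technician goes to the rooftop with crate M2.  [the basement: — | the rooftop: crate M2, crate M3, crate R2, crate R3, crate R7]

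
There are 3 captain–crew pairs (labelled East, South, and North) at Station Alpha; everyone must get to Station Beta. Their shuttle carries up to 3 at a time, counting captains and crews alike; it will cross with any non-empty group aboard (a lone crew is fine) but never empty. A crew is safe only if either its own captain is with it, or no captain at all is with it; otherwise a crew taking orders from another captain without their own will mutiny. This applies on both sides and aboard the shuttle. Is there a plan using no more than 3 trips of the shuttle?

No

Counting alone: each trip to Station Beta takes at most 3 across and each return brings at least 1 back, so after t trips out (and t−1 returns) at most 3t − (t−1) of the 6 are across; that first reaches 6 at t = 3, so at least 5 crossings are needed.
Since 3 < 5, 3 crossings cannot be enough. (The shortest complete plan in fact takes 5:)
1. captain East and crew East cross → Station Beta.
2. captain East crosses ← Station Alpha.
3. captain East, captain North, and captain South cross → Station Beta.
4. crew East crosses ← Station Alpha.
5. crew East, crew North, and crew South cross → Station Beta.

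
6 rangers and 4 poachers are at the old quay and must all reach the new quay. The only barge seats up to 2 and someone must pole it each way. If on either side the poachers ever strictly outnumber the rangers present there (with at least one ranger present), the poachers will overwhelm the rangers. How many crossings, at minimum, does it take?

Counting alone: each trip to the new quay takes at most 2 across and each return brings at least 1 back, so after t trips out (and t−1 returns) at most 2t − (t−1) of the 10 are across; that first reaches 10 at t = 9, so at least 17 crossings are needed.
The plan below uses exactly 17 crossings, so it is optimal:
1. 2 poachers → the new quay.  (the old quay: 6R 2P; the new quay: 0R 2P)
2. 1 poacher ← the old quay.  (the old quay: 6R 3P; the new quay: 0R 1P)
3. 2 poachers → the new quay.  (the old quay: 6R 1P; the new quay: 0R 3P)
4. 1 poacher ← the old quay.  (the old quay: 6R 2P; the new quay: 0R 2P)
5. 2 rangers → the new quay.  (the old quay: 4R 2P; the new quay: 2R 2P)
6. 1 poacher ← the old quay.  (the old quay: 4R 3P; the new quay: 2R 1P)
7. 1 ranger and 1 poacher → the new quay.  (the old quay: 3R 2P; the new quay: 3R 2P)
8. 1 poacher ← the old quay.  (the old quay: 3R 3P; the new quay: 3R 1P)
9. 2 poachers → the new quay.  (the old quay: 3R 1P; the new quay: 3R 3P)
10. 1 poacher ← the old quay.  (the old quay: 3R 2P; the new quay: 3R 2P)
11. 1 ranger and 1 poacher → the new quay.  (the old quay: 2R 1P; the new quay: 4R 3P)
12. 1 poacher ← the old quay.  (the old quay: 2R 2P; the new quay: 4R 2P)
13. 2 poachers → the new quay.  (the old quay: 2R 0P; the new quay: 4R 4P)
14. 1 poacher ← the old quay.  (the old quay: 2R 1P; the new quay: 4R 3P)
15. 1 ranger and 1 poacher → the new quay.  (the old quay: 1R 0P; the new quay: 5R 4P)
16. 1 poacher ← the old quay.  (the old quay: 1R 1P; the new quay: 5R 3P)
17. 1 ranger and 1 poacher → the new quay.  (the old quay: 0R 0P; the new quay: 6R 4P)

17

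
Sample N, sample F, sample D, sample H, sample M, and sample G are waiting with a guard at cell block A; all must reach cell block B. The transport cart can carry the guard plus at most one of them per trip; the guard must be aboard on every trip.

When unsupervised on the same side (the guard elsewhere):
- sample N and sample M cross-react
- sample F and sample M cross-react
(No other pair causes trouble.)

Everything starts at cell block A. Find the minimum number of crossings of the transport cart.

13

Counting alone: the guard can take at most 1 across per trip to cell block B, so moving all 6 needs at least 6 loaded trips out, with a return between consecutive ones — at least 11 crossings.
The safety rule pushes this higher. Following every safe sequence of crossings, the most of the 6 that can be at cell block B as the transport cart arrives there on crossing 11 is 5 — never all 6.
So no plan with fewer than 13 crossings exists, and this one achieves 13:
1. Guard goes to cell block B with sample M.  [cell block A: sample D, sample F, sample G, sample H, sample N | cell block B: sample M]
2. Guard goes back to cell block A alone.  [cell block A: sample D, sample F, sample G, sample H, sample N | cell block B: sample M]
3. Guard goes to cell block B with sample N.  [cell block A: sample D, sample F, sample G, sample H | cell block B: sample M, sample N]
4. Guard goes back to cell block A with sample M.  [cell block A: sample D, sample F, sample G, sample H, sample M | cell block B: sample N]
5. Guard goes to cell block B with sample F.  [cell block A: sample D, sample G, sample H, sample M | cell block B: sample F, sample N]
6. Guard goes back to cell block A alone.  [cell block A: sample D, sample G, sample H, sample M | cell block B: sample F, sample N]
7. Guard goes to cell block B with sample D.  [cell block A: sample G, sample H, sample M | cell block B: sample D, sample F, sample N]
8. Guard goes back to cell block A alone.  [cell block A: sample G, sample H, sample M | cell block B: sample D, sample F, sample N]
9. Guard goes to cell block B with sample H.  [cell block A: sample G, sample M | cell block B: sample D, sample F, sample H, sample N]
10. Guard goes back to cell block A alone.  [cell block A: sample G, sample M | cell block B: sample D, sample F, sample H, sample N]
11. Guard goes to cell block B with sample G.  [cell block A: sample M | cell block B: sample D, sample F, sample G, sample H, sample N]
12. Guard goes back to cell block A alone.  [cell block A: sample M | cell block B: sample D, sample F, sample G, sample H, sample N]
13. Guard goes to cell block B with sample M.  [cell block A: — | cell block B: sample D, sample F, sample G, sample H, sample M, sample N]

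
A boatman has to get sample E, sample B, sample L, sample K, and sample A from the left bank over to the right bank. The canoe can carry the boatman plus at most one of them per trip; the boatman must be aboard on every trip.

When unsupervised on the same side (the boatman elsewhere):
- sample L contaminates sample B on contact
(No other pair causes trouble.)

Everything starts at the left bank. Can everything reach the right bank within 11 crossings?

Yes

Yes — this plan uses 9 crossings (≤ 11):
1. Boatman goes to the right bank with sample B.  [the left bank: sample A, sample E, sample K, sample L | the right bank: sample B]
2. Boatman goes back to the left bank alone.  [the left bank: sample A, sample E, sample K, sample L | the right bank: sample B]
3. Boatman goes to the right bank with sample E.  [the left bank: sample A, sample K, sample L | the right bank: sample B, sample E]
4. Boatman goes back to the left bank alone.  [the left bank: sample A, sample K, sample L | the right bank: sample B, sample E]
5. Boatman goes to the right bank with sample K.  [the left bank: sample A, sample L | the right bank: sample B, sample E, sample K]
6. Boatman goes back to the left bank alone.  [the left bank: sample A, sample L | the right bank: sample B, sample E, sample K]
7. Boatman goes to the right bank with sample A.  [the left bank: sample L | the right bank: sample A, sample B, sample E, sample K]
8. Boatman goes back to the left bank alone.  [the left bank: sample L | the right bank: sample A, sample B, sample E, sample K]
9. Boatman goes to the right bank with sample L.  [the left bank: — | the right bank: sample A, sample B, sample E, sample K, sample L]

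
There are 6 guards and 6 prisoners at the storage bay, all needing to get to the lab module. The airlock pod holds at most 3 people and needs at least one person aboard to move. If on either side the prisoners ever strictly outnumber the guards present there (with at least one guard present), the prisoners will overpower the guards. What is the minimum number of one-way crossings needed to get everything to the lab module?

impossible

Following every safe sequence of crossings from the start, the most of the 12 that can be at the lab module as the airlock pod arrives there on crossings 1, 3, 5 is 3, 5, 6 respectively; the best ever achieved is 6 of 12.
From crossing 7 on, no configuration arises that was not already reachable earlier: only 17 distinct safe configurations (who is on which side, and where the airlock pod is) can ever be reached, none of them has everyone across, and every continuation just revisits them. They are: 0 guards + 0 prisoners across (airlock pod back at the start); 0 guards + 1 prisoner across (airlock pod there); 0 guards + 1 prisoner across (airlock pod back at the start); 0 guards + 2 prisoners across (airlock pod there); 0 guards + 2 prisoners across (airlock pod back at the start); 0 guards + 3 prisoners across (airlock pod there); 0 guards + 3 prisoners across (airlock pod back at the start); 0 guards + 4 prisoners across (airlock pod there); 0 guards + 4 prisoners across (airlock pod back at the start); 0 guards + 5 prisoners across (airlock pod there); 0 guards + 5 prisoners across (airlock pod back at the start); 0 guards + 6 prisoners across (airlock pod there); 1 guard + 1 prisoner across (airlock pod there); 1 guard + 1 prisoner across (airlock pod back at the start); 2 guards + 2 prisoners across (airlock pod there); 2 guards + 2 prisoners across (airlock pod back at the start); 3 guards + 3 prisoners across (airlock pod there). So no valid plan exists.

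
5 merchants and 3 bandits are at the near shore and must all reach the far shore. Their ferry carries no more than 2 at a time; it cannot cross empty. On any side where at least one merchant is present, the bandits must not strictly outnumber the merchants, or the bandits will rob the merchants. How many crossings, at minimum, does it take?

Counting alone: each trip to the far shore takes at most 2 across and each return brings at least 1 back, so after t trips out (and t−1 returns) at most 2t − (t−1) of the 8 are across; that first reaches 8 at t = 7, so at least 13 crossings are needed.
The plan below uses exactly 13 crossings, so it is optimal:
1. 2 bandits → the far shore.  (the near shore: 5M 1B; the far shore: 0M 2B)
2. 1 bandit ← the near shore.  (the near shore: 5M 2B; the far shore: 0M 1B)
3. 2 bandits → the far shore.  (the near shore: 5M 0B; the far shore: 0M 3B)
4. 1 bandit ← the near shore.  (the near shore: 5M 1B; the far shore: 0M 2B)
5. 2 merchants → the far shore.  (the near shore: 3M 1B; the far shore: 2M 2B)
6. 1 bandit ← the near shore.  (the near shore: 3M 2B; the far shore: 2M 1B)
7. 1 merchant and 1 bandit → the far shore.  (the near shore: 2M 1B; the far shore: 3M 2B)
8. 1 bandit ← the near shore.  (the near shore: 2M 2B; the far shore: 3M 1B)
9. 2 bandits → the far shore.  (the near shore: 2M 0B; the far shore: 3M 3B)
10. 1 bandit ← the near shore.  (the near shore: 2M 1B; the far shore: 3M 2B)
11. 1 merchant and 1 bandit → the far shore.  (the near shore: 1M 0B; the far shore: 4M 3B)
12. 1 bandit ← the near shore.  (the near shore: 1M 1B; the far shore: 4M 2B)
13. 1 merchant and 1 bandit → the far shore.  (the near shore: 0M 0B; the far shore: 5M 3B)

13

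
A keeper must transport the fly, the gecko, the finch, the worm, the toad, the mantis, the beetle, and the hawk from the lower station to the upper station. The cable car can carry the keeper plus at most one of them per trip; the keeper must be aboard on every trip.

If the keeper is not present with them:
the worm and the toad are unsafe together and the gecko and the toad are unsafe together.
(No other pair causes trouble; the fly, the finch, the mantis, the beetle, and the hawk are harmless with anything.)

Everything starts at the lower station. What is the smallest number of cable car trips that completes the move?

Counting alone: the keeper can take at most 1 across per trip to the upper station, so moving all 8 needs at least 8 loaded trips out, with a return between consecutive ones — at least 15 crossings.
The safety rule pushes this higher. Following every safe sequence of crossings, the most of the 8 that can be at the upper station as the cable car arrives there on crossing 15 is 7 — never all 8.
So no plan with fewer than 17 crossings exists, and this one achieves 17:
1. Keeper goes to the upper station with the toad.
2. Keeper goes back to the lower station alone.
3. Keeper goes to the upper station with the fly.
4. Keeper goes back to the lower station alone.
5. Keeper goes to the upper station with the gecko.
6. Keeper goes back to the lower station with the toad.
7. Keeper goes to the upper station with the worm.
8. Keeper goes back to the lower station alone.
9. Keeper goes to the upper station with the finch.
10. Keeper goes back to the lower station alone.
11. Keeper goes to the upper station with the mantis.
12. Keeper goes back to the lower station alone.
13. Keeper goes to the upper station with the beetle.
14. Keeper goes back to the lower station alone.
15. Keeper goes to the upper station with the hawk.
16. Keeper goes back to the lower station alone.
17. Keeper goes to the upper station with the toad.

17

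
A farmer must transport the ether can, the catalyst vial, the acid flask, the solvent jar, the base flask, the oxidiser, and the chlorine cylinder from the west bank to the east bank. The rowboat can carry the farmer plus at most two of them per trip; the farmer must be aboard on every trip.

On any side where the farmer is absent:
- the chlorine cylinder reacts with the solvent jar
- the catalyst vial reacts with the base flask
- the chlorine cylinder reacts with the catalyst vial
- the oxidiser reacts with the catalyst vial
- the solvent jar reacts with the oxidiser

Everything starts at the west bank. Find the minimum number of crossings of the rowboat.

9

Counting alone: the farmer can take at most 2 across per trip to the east bank, so moving all 7 needs at least 4 loaded trips out, with a return between consecutive ones — at least 7 crossings.
The safety rule pushes this higher. Following every safe sequence of crossings, the most of the 7 that can be at the east bank as the rowboat arrives there on crossing 7 is 6 — never all 7.
So no plan with fewer than 9 crossings exists, and this one achieves 9:
1. Farmer goes to the east bank with the catalyst vial and the solvent jar.
2. Farmer goes back to the west bank alone.
3. Farmer goes to the east bank with the ether can.
4. Farmer goes back to the west bank alone.
5. Farmer goes to the east bank with the acid flask and the base flask.
6. Farmer goes back to the west bank with the catalyst vial.
7. Farmer goes to the east bank with the chlorine cylinder and the oxidiser.
8. Farmer goes back to the west bank with the solvent jar.
9. Farmer goes to the east bank with the catalyst vial and the solvent jar.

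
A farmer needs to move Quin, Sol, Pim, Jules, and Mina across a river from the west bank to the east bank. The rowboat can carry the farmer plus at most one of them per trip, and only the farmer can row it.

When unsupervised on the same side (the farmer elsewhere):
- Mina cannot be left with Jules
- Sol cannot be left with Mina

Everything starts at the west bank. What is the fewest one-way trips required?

11

Counting alone: the farmer can take at most 1 across per trip to the east bank, so moving all 5 needs at least 5 loaded trips out, with a return between consecutive ones — at least 9 crossings.
The safety rule pushes this higher. Following every safe sequence of crossings, the most of the 5 that can be at the east bank as the rowboat arrives there on crossing 9 is 4 — never all 5.
So no plan with fewer than 11 crossings exists, and this one achieves 11:
1. Farmer goes to the east bank with Mina.  [the west bank: Jules, Pim, Quin, Sol | the east bank: Mina]
2. Farmer goes back to the west bank alone.  [the west bank: Jules, Pim, Quin, Sol | the east bank: Mina]
3. Farmer goes to the east bank with Quin.  [the west bank: Jules, Pim, Sol | the east bank: Mina, Quin]
4. Farmer goes back to the west bank alone.  [the west bank: Jules, Pim, Sol | the east bank: Mina, Quin]
5. Farmer goes to the east bank with Sol.  [the west bank: Jules, Pim | the east bank: Mina, Quin, Sol]
6. Farmer goes back to the west bank with Mina.  [the west bank: Jules, Mina, Pim | the east bank: Quin, Sol]
7. Farmer goes to the east bank with Jules.  [the west bank: Mina, Pim | the east bank: Jules, Quin, Sol]
8. Farmer goes back to the west bank alone.  [the west bank: Mina, Pim | the east bank: Jules, Quin, Sol]
9. Farmer goes to the east bank with Pim.  [the west bank: Mina | the east bank: Jules, Pim, Quin, Sol]
10. Farmer goes back to the west bank alone.  [the west bank: Mina | the east bank: Jules, Pim, Quin, Sol]
11. Farmer goes to the east bank with Mina.  [the west bank: — | the east bank: Jules, Mina, Pim, Quin, Sol]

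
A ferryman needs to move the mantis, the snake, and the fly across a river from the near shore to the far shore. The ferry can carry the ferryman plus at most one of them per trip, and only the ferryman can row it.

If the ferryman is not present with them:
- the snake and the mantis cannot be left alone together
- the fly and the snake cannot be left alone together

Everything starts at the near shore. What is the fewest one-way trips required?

Counting alone: the ferryman can take at most 1 across per trip to the far shore, so moving all 3 needs at least 3 loaded trips out, with a return between consecutive ones — at least 5 crossings.
The safety rule pushes this higher. Following every safe sequence of crossings, the most of the 3 that can be at the far shore as the ferry arrives there on crossing 5 is 2 — never all 3.
So no plan with fewer than 7 crossings exists, and this one achieves 7:
1. Ferryman goes to the far shore with the snake.
2. Ferryman goes back to the near shore alone.
3. Ferryman goes to the far shore with the mantis.
4. Ferryman goes back to the near shore with the snake.
5. Ferryman goes to the far shore with the fly.
6. Ferryman goes back to the near shore alone.
7. Ferryman goes to the far shore with the snake.

7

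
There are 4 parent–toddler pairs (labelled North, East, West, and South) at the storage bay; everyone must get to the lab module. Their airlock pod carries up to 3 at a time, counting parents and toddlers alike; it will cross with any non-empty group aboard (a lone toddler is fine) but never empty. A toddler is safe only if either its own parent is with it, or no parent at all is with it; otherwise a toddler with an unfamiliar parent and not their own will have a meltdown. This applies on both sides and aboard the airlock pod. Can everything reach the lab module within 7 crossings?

No

Counting alone: each trip to the lab module takes at most 3 across and each return brings at least 1 back, so after t trips out (and t−1 returns) at most 3t − (t−1) of the 8 are across; that first reaches 8 at t = 4, so at least 7 crossings are needed.
The safety rule pushes this higher. Following every safe sequence of crossings, the most of the 8 that can be at the lab module as the airlock pod arrives there on crossing 7 is 7 — never all 8.
So the move cannot be finished within 7 crossings. (The shortest complete plan takes 9:)
1. parent North and toddler North cross → the lab module.
2. parent North crosses ← the storage bay.
3. parent East, parent North, and toddler East cross → the lab module.
4. parent North and toddler North cross ← the storage bay.
5. parent North, parent South, and parent West cross → the lab module.
6. toddler East crosses ← the storage bay.
7. toddler East and toddler North cross → the lab module.
8. toddler North crosses ← the storage bay.
9. toddler North, toddler South, and toddler West cross → the lab module.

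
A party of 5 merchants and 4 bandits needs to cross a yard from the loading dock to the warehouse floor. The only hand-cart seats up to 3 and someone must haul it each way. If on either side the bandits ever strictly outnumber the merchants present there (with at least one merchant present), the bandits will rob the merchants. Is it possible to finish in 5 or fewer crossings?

No

Counting alone: each trip to the warehouse floor takes at most 3 across and each return brings at least 1 back, so after t trips out (and t−1 returns) at most 3t − (t−1) of the 9 are across; that first reaches 9 at t = 4, so at least 7 crossings are needed.
Since 5 < 7, 5 crossings cannot be enough. (The shortest complete plan in fact takes 7:)
1. 3 bandits → the warehouse floor.  (the loading dock: 5M 1B; the warehouse floor: 0M 3B)
2. 1 bandit ← the loading dock.  (the loading dock: 5M 2B; the warehouse floor: 0M 2B)
3. 3 merchants → the warehouse floor.  (the loading dock: 2M 2B; the warehouse floor: 3M 2B)
4. 1 merchant ← the loading dock.  (the loading dock: 3M 2B; the warehouse floor: 2M 2B)
5. 2 merchants and 1 bandit → the warehouse floor.  (the loading dock: 1M 1B; the warehouse floor: 4M 3B)
6. 1 merchant ← the loading dock.  (the loading dock: 2M 1B; the warehouse floor: 3M 3B)
7. 2 merchants and 1 bandit → the warehouse floor.  (the loading dock: 0M 0B; the warehouse floor: 5M 4B)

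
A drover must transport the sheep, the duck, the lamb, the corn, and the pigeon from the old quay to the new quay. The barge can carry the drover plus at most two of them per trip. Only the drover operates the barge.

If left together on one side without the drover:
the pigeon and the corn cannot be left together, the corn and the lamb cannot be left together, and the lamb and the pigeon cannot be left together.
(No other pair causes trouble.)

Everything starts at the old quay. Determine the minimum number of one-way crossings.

7

Counting alone: the drover can take at most 2 across per trip to the new quay, so moving all 5 needs at least 3 loaded trips out, with a return between consecutive ones — at least 5 crossings.
The safety rule pushes this higher. Following every safe sequence of crossings, the most of the 5 that can be at the new quay as the barge arrives there on crossing 5 is 4 — never all 5.
So no plan with fewer than 7 crossings exists, and this one achieves 7:
1. Drover goes to the new quay with the corn and the lamb.
2. Drover goes back to the old quay with the lamb.
3. Drover goes to the new quay with the lamb and the sheep.
4. Drover goes back to the old quay with the lamb.
5. Drover goes to the new quay with the duck and the lamb.
6. Drover goes back to the old quay with the lamb.
7. Drover goes to the new quay with the lamb and the pigeon.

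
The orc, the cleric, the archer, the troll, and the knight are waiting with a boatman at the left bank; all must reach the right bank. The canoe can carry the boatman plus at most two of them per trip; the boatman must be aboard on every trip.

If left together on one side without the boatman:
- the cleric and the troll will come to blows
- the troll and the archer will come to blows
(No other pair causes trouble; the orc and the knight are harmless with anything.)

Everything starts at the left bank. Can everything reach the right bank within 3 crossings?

Counting alone: the boatman can take at most 2 across per trip to the right bank, so moving all 5 needs at least 3 loaded trips out, with a return between consecutive ones — at least 5 crossings.
Since 3 < 5, 3 crossings cannot be enough. (The shortest complete plan in fact takes 5:)
1. Boatman goes to the right bank with the troll.  [the left bank: the archer, the cleric, the knight, the orc | the right bank: the troll]
2. Boatman goes back to the left bank alone.  [the left bank: the archer, the cleric, the knight, the orc | the right bank: the troll]
3. Boatman goes to the right bank with the knight and the orc.  [the left bank: the archer, the cleric | the right bank: the knight, the orc, the troll]
4. Boatman goes back to the left bank alone.  [the left bank: the archer, the cleric | the right bank: the knight, the orc, the troll]
5. Boatman goes to the right bank with the archer and the cleric.  [the left bank: — | the right bank: the archer, the cleric, the knight, the orc, the troll]

No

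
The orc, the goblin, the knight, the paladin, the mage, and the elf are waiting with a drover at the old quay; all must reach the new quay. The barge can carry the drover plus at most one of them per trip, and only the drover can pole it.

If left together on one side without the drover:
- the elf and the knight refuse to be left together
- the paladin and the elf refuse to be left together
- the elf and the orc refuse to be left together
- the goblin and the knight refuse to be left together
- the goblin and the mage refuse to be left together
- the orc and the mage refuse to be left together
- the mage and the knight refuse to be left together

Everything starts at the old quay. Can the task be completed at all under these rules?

Whatever the first load, the items left behind include a forbidden pair without the drover. No opening move is safe, so no plan exists.

No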